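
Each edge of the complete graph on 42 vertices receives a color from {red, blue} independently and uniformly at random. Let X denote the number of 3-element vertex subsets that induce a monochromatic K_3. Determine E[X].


Let X = Σ_S X_S over the C(42, 3) = 11480 subsets S of size 3, where X_S = 1 if the K_3 on S is monochromatic.
For a fixed S, the K_3 on S has C(3, 2) = 3 edges. P[all 3 edges red] = (1/2)^3, and likewise for blue, so P[monochromatic] = 2·(1/2)^3 = 2^{1 − 3} = 1/4.
Summing: E[X] = C(42, 3) · 2^{1 − 3} = 11480 · 1/4 = 2870.
Numerically: E[X] ≈ 2870.0000.

E[X] = C(42,3)·2^(1−C(3,2)) = 2870 ≈ 2870.0000.


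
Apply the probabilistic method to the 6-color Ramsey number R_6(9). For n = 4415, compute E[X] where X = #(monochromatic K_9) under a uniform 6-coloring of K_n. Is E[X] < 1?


E[X] = C(4415, 9) · 6^{1 − 36} = 1742086910069196051229123255 · 6^{−35} = 1742086910069196051229123255/1719070799748422591028658176.
As a reduced fraction: E[X] = 1742086910069196051229123255/1719070799748422591028658176 ≈ 1.013389.
Is E[X] < 1? NO.
Since E[X] ≥ 1, the first-moment bound is inconclusive at n = 4415; it does NOT by itself certify R_6(9) > 4415.

E[X] = 1742086910069196051229123255/1719070799748422591028658176 ≈ 1.013389; E[X] ≥ 1; first-moment method inconclusive here.


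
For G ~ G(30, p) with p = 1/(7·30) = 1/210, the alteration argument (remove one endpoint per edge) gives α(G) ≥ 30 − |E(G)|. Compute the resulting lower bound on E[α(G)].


E[|E(G)|] = C(30, 2)·p = 435 · (1/210) = 29/14.
E[α(G)] ≥ n − E[|E(G)|] = 30 − 29/14 = 391/14.
Numerically: ≈ 27.928571.
(This is only a lower bound; the true E[α(G)] may be larger.)

E[α(G)] ≥ 391/14 ≈ 27.928571.


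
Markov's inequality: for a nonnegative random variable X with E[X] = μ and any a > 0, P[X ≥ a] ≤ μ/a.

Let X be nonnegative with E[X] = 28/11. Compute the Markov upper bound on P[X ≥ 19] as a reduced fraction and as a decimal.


μ = E[X] = 28/11, a = 19.
Markov: P[X ≥ 19] ≤ μ/a = (28/11)/19 = 28/209.
Numerically: ≈ 0.134.
(Since a = 19 > μ = 2.545, the bound 28/209 is < 1 and informative.)

P[X ≥ 19] ≤ 28/209 ≈ 0.134.


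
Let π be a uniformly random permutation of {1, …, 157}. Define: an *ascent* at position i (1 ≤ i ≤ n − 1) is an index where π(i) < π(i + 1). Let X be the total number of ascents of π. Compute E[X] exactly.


Write X = Σ X_I over i = 1, …, 156, with X_I the indicator of one ascent.
There are 156 indicators.
For each fixed i, the pair (π(i), π(i+1)) is a uniformly random ordered pair of distinct values from {1, …, 157}; by symmetry P[π(i) < π(i+1)] = 1/2.
By linearity: E[X] = 156 · (1/2) = (157 − 1) · (1/2) = 78 ≈ 78.000.

E[X] = 78 = 78.000.


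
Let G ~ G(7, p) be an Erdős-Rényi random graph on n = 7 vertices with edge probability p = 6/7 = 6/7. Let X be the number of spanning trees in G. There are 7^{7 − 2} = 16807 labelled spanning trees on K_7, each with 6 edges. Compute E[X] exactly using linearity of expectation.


K_7 has 7^{7 − 2} = 16807 labelled spanning trees.
For each such spanning tree H, let X_H = 1 if all 6 edges of H are present in G. Then P[X_H = 1] = p^{6} = (6/7)^{6} = 46656/117649.
Summing the indicators: E[X] = Σ_H E[X_H] = 16807 · p^{6} = 16807 · 46656/117649 = 46656/7.
Numerically: E[X] ≈ 6.67e+03.

E[X] = 16807 · (6/7)^{6} = 46656/7 ≈ 6.67e+03.


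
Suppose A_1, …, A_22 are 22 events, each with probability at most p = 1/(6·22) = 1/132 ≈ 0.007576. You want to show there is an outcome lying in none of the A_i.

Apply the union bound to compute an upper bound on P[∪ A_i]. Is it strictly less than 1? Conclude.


Union bound: P[∪_{i=1}^{22} A_i] ≤ Σ_i P[A_i] ≤ 22·p = 22·(1/132) = 1/6.
Numerically: 1/6 ≈ 0.166667.
Is 1/6 < 1? YES.
Since P[∪ A_i] ≤ 1/6 < 1, the complement has P[∩ A_i^c] ≥ 1 − 1/6 = 5/6 > 0, so some outcome avoids every A_i.

22·p = 1/6 ≈ 0.166667; existence CERTIFIED by the union bound.


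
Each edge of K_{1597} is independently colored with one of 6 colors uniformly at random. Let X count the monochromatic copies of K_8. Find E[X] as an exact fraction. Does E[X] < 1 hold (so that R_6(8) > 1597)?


E[X] = C(1597, 8) · 6^{1 − 28} = 1031080153060953275445 · 6^{−27} = 1031080153060953275445/1023490369077469249536.
As a reduced fraction: E[X] = 38188153817072343535/37907050706572935168 ≈ 1.0074.
Is E[X] < 1? NO.
Since E[X] ≥ 1, the first-moment bound is inconclusive at n = 1597; it does NOT by itself certify R_6(8) > 1597.

E[X] = 38188153817072343535/37907050706572935168 ≈ 1.0074; E[X] ≥ 1; first-moment method inconclusive here.


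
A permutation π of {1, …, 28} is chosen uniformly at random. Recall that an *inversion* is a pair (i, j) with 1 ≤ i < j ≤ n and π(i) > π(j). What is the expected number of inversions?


Write X = Σ X_I over the C(28, 2) = 378 pairs i < j, with X_I the indicator of one inversion.
There are 378 indicators.
For each fixed pair i < j, the values π(i) and π(j) are two distinct elements of {1, …, 28} in uniformly random order; by symmetry P[π(i) > π(j)] = 1/2.
By linearity: E[X] = 378 · (1/2) = C(28, 2) · (1/2) = 378/2 = 189 ≈ 189.000.

E[X] = 189 = 189.000.


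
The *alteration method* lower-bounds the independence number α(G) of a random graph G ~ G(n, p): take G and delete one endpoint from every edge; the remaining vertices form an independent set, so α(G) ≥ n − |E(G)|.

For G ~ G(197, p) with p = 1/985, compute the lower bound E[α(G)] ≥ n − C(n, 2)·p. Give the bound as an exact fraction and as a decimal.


E[|E(G)|] = C(197, 2)·p = 19306 · (1/985) = 98/5.
E[α(G)] ≥ n − E[|E(G)|] = 197 − 98/5 = 887/5.
Numerically: ≈ 177.400000.
(This is only a lower bound; the true E[α(G)] may be larger.)

E[α(G)] ≥ 887/5 ≈ 177.400000.


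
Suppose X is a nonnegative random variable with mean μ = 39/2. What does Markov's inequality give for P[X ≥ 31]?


μ = E[X] = 39/2, a = 31.
Markov: P[X ≥ 31] ≤ μ/a = (39/2)/31 = 39/62.
Numerically: ≈ 0.6290.
(Since a = 31 > μ = 19.5000, the bound 39/62 is < 1 and informative.)

P[X ≥ 31] ≤ 39/62 ≈ 0.6290.


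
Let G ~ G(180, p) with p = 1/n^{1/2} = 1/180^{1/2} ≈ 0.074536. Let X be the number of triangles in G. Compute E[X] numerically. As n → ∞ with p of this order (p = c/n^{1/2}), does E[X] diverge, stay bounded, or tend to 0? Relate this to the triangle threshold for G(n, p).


Number of potential triangles: C(180, 3) = 955860.
Each occurs with probability p³ ≈ (0.074536)³ ≈ 4.1408666e-04.
By linearity: E[X] = C(180, 3)·p³ ≈ 955860 · 4.1408666e-04 ≈ 395.80888.
Since α = 1/2 < 1, p = c/n^{1/2} ≫ 1/n is above the triangle threshold p ~ 1/n. Asymptotically E[X] ~ (c³/6)·n^{3(1−α)} = (1³/6)·n^{1.5} → ∞; triangles are abundant w.h.p.

E[X] ≈ 395.80888; in regime p = Θ(1/n^{1/2}) E[X] diverges (above the triangle threshold p ~ 1/n).


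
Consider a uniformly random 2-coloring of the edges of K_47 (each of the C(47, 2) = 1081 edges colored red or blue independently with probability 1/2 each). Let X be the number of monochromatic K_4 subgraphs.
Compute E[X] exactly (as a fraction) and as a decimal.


Let X = Σ_S X_S over the C(47, 4) = 178365 subsets S of size 4, where X_S = 1 if the K_4 on S is monochromatic.
For a fixed S, the K_4 on S has C(4, 2) = 6 edges. P[all 6 edges red] = (1/2)^6, and likewise for blue, so P[monochromatic] = 2·(1/2)^6 = 2^{1 − 6} = 1/32.
Summing: E[X] = C(47, 4) · 2^{1 − 6} = 178365 · 1/32 = 178365/32.
Numerically: E[X] ≈ 5573.90625.

E[X] = C(47,4)·2^(1−C(4,2)) = 178365/32 ≈ 5573.90625.


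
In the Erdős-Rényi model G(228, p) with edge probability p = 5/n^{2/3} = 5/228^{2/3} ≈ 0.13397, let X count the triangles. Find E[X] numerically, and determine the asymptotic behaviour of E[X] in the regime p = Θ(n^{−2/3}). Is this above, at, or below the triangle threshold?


Number of potential triangles: C(228, 3) = 1949476.
Each occurs with probability p³ ≈ (0.13397)³ ≈ 2.4045860e-03.
By linearity: E[X] = C(228, 3)·p³ ≈ 1949476 · 2.4045860e-03 ≈ 4687.68275.
Since α = 2/3 < 1, p = c/n^{2/3} ≫ 1/n is above the triangle threshold p ~ 1/n. Asymptotically E[X] ~ (c³/6)·n^{3(1−α)} = (5³/6)·n^{1} → ∞; triangles are abundant w.h.p.

E[X] ≈ 4687.68275; in regime p = Θ(1/n^{2/3}) E[X] diverges (above the triangle threshold p ~ 1/n).


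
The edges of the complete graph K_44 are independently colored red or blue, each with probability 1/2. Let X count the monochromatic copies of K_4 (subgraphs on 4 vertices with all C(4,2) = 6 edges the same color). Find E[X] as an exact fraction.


Let X = Σ_S X_S over the C(44, 4) = 135751 subsets S of size 4, where X_S = 1 if the K_4 on S is monochromatic.
For a fixed S, the K_4 on S has C(4, 2) = 6 edges. P[all 6 edges red] = (1/2)^6, and likewise for blue, so P[monochromatic] = 2·(1/2)^6 = 2^{1 − 6} = 1/32.
Summing: E[X] = C(44, 4) · 2^{1 − 6} = 135751 · 1/32 = 135751/32.
Numerically: E[X] ≈ 4242.21875.

E[X] = C(44,4)·2^(1−C(4,2)) = 135751/32 ≈ 4242.21875.


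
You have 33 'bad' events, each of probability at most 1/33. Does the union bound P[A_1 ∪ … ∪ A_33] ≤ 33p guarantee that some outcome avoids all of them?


Union bound: P[∪_{i=1}^{33} A_i] ≤ Σ_i P[A_i] ≤ 33·p = 33·(1/33) = 1.
Numerically: 1 ≈ 1.00000.
Is 1 < 1? NO.
Since the bound 1 is ≥ 1, the union bound is uninformative here; it does NOT by itself certify existence.

33·p = 1 ≈ 1.00000; existence NOT certified by the union bound.


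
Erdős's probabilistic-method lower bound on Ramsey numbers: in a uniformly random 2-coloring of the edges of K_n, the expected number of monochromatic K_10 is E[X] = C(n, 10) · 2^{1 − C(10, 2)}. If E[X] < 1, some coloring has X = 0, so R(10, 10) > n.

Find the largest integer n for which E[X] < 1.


We need C(n, 10) · 2^{1 − 45} < 1, i.e. C(n, 10) < 2^{45 − 1} = 17592186044416.
Check values of n near the boundary:
  n = 97: C(97, 10) = 12576469727536; 12576469727536 < 17592186044416? YES
  n = 98: C(98, 10) = 14005614014756; 14005614014756 < 17592186044416? YES
  n = 99: C(99, 10) = 15579278510796; 15579278510796 < 17592186044416? YES
  n = 100: C(100, 10) = 17310309456440; 17310309456440 < 17592186044416? YES
  n = 101: C(101, 10) = 19212541264840; 19212541264840 < 17592186044416? NO
The largest n with C(n, 10) < 17592186044416 is n = 100 (where E[X] = 2163788682055/2199023255552 ≈ 0.9840). Hence R(10, 10) > 100, i.e. R(10, 10) ≥ 101.

Largest n = 100; hence R(10, 10) > 100.


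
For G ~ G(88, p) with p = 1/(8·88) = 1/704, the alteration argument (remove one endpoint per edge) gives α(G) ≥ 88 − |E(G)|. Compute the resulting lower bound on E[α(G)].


E[|E(G)|] = C(88, 2)·p = 3828 · (1/704) = 87/16.
E[α(G)] ≥ n − E[|E(G)|] = 88 − 87/16 = 1321/16.
Numerically: ≈ 82.562500.
(This is only a lower bound; the true E[α(G)] may be larger.)

E[α(G)] ≥ 1321/16 ≈ 82.562500.


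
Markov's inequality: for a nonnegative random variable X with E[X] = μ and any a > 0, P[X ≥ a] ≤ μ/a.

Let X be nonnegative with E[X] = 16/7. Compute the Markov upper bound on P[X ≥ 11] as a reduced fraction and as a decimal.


μ = E[X] = 16/7, a = 11.
Markov: P[X ≥ 11] ≤ μ/a = (16/7)/11 = 16/77.
Numerically: ≈ 0.207792.
(Since a = 11 > μ = 2.285714, the bound 16/77 is < 1 and informative.)

P[X ≥ 11] ≤ 16/77 ≈ 0.207792.


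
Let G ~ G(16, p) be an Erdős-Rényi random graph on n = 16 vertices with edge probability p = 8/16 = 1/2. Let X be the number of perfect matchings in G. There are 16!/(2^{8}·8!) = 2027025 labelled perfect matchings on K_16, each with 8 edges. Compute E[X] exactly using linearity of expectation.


K_16 has 16!/(2^{8}·8!) = 2027025 labelled perfect matchings.
For each such perfect matching H, let X_H = 1 if all 8 edges of H are present in G. Then P[X_H = 1] = p^{8} = (1/2)^{8} = 1/256.
Summing the indicators: E[X] = Σ_H E[X_H] = 2027025 · p^{8} = 2027025 · 1/256 = 2027025/256.
Numerically: E[X] ≈ 7918.07.

E[X] = 2027025 · (1/2)^{8} = 2027025/256 ≈ 7918.07.


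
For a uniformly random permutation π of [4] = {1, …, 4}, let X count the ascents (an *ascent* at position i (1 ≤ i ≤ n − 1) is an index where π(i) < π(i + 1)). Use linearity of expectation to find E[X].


Write X = Σ X_I over i = 1, …, 3, with X_I the indicator of one ascent.
There are 3 indicators.
For each fixed i, the pair (π(i), π(i+1)) is a uniformly random ordered pair of distinct values from {1, …, 4}; by symmetry P[π(i) < π(i+1)] = 1/2.
By linearity: E[X] = 3 · (1/2) = (4 − 1) · (1/2) = 3/2 ≈ 1.50000.

E[X] = 3/2 = 1.50000.


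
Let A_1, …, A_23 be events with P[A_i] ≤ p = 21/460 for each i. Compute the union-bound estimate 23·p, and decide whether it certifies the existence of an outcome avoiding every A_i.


Union bound: P[∪_{i=1}^{23} A_i] ≤ Σ_i P[A_i] ≤ 23·p = 23·(21/460) = 21/20.
Numerically: 21/20 ≈ 1.05000.
Is 21/20 < 1? NO.
Since the bound 21/20 is ≥ 1, the union bound is uninformative here; it does NOT by itself certify existence.

23·p = 21/20 ≈ 1.05000; existence NOT certified by the union bound.


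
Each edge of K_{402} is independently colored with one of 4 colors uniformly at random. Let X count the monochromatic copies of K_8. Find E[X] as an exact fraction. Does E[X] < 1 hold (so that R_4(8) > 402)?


E[X] = C(402, 8) · 4^{1 − 28} = 15770615726749950 · 4^{−27} = 15770615726749950/18014398509481984.
As a reduced fraction: E[X] = 7885307863374975/9007199254740992 ≈ 0.87545.
Is E[X] < 1? YES.
Since E[X] < 1, there exists a 4-coloring of K_{402} with no monochromatic K_8; hence R_4(8) > 402.

E[X] = 7885307863374975/9007199254740992 ≈ 0.87545; E[X] < 1, so R_4(8) > 402.


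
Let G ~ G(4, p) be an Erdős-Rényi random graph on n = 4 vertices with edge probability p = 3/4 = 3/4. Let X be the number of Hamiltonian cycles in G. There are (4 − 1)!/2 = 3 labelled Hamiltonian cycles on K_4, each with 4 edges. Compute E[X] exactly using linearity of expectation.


K_4 has (4 − 1)!/2 = 3 labelled Hamiltonian cycles.
For each such Hamiltonian cycle H, let X_H = 1 if all 4 edges of H are present in G. Then P[X_H = 1] = p^{4} = (3/4)^{4} = 81/256.
Summing the indicators: E[X] = Σ_H E[X_H] = 3 · p^{4} = 3 · 81/256 = 243/256.
Numerically: E[X] ≈ 0.949.

E[X] = 3 · (3/4)^{4} = 243/256 ≈ 0.949.


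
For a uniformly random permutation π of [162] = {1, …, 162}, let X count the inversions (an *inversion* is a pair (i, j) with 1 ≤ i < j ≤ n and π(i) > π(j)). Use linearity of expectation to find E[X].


Write X = Σ X_I over the C(162, 2) = 13041 pairs i < j, with X_I the indicator of one inversion.
There are 13041 indicators.
For each fixed pair i < j, the values π(i) and π(j) are two distinct elements of {1, …, 162} in uniformly random order; by symmetry P[π(i) > π(j)] = 1/2.
By linearity: E[X] = 13041 · (1/2) = C(162, 2) · (1/2) = 13041/2 = 13041/2 ≈ 6520.500000.

E[X] = 13041/2 = 6520.500000.


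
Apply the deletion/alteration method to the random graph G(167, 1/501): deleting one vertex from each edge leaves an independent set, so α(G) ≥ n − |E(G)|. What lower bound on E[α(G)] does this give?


E[|E(G)|] = C(167, 2)·p = 13861 · (1/501) = 83/3.
E[α(G)] ≥ n − E[|E(G)|] = 167 − 83/3 = 418/3.
Numerically: ≈ 139.33333.
(This is only a lower bound; the true E[α(G)] may be larger.)

E[α(G)] ≥ 418/3 ≈ 139.33333.


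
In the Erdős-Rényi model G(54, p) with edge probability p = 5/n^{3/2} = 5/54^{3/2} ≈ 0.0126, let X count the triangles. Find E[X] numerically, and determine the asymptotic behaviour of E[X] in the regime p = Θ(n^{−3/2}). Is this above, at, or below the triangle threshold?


Number of potential triangles: C(54, 3) = 24804.
Each occurs with probability p³ ≈ (0.0126)³ ≈ 2.000498e-06.
By linearity: E[X] = C(54, 3)·p³ ≈ 24804 · 2.000498e-06 ≈ 0.0496.
Since α = 3/2 > 1, p = c/n^{3/2} = o(1/n) is below the triangle threshold p ~ 1/n. Asymptotically E[X] ~ (c³/6)·n^{3(1−α)} = (5³/6)·n^{-1.5} → 0, so by Markov's inequality G has no triangles w.h.p.

E[X] ≈ 0.0496; in regime p = Θ(1/n^{3/2}) E[X] tends to 0 (below the triangle threshold p ~ 1/n).


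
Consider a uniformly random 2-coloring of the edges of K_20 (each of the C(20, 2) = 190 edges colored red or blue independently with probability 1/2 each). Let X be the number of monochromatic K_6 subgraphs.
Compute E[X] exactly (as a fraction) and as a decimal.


Let X = Σ_S X_S over the C(20, 6) = 38760 subsets S of size 6, where X_S = 1 if the K_6 on S is monochromatic.
For a fixed S, the K_6 on S has C(6, 2) = 15 edges. P[all 15 edges red] = (1/2)^15, and likewise for blue, so P[monochromatic] = 2·(1/2)^15 = 2^{1 − 15} = 1/16384.
By linearity: E[X] = C(20, 6) · 2^{1 − 15} = 38760 · 1/16384 = 4845/2048.
Numerically: E[X] ≈ 2.365723.

E[X] = C(20,6)·2^(1−C(6,2)) = 4845/2048 ≈ 2.365723.


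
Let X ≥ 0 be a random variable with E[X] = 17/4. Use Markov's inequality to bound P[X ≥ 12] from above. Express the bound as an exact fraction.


μ = E[X] = 17/4, a = 12.
Markov: P[X ≥ 12] ≤ μ/a = (17/4)/12 = 17/48.
Numerically: ≈ 0.354167.
(Since a = 12 > μ = 4.250000, the bound 17/48 is < 1 and informative.)

P[X ≥ 12] ≤ 17/48 ≈ 0.354167.


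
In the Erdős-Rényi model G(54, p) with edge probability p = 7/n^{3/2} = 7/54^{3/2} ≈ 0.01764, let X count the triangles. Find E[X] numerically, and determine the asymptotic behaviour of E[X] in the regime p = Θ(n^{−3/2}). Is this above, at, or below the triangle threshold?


Number of potential triangles: C(54, 3) = 24804.
Each occurs with probability p³ ≈ (0.01764)³ ≈ 5.489366e-06.
By linearity: E[X] = C(54, 3)·p³ ≈ 24804 · 5.489366e-06 ≈ 0.1362.
Since α = 3/2 > 1, p = c/n^{3/2} = o(1/n) is below the triangle threshold p ~ 1/n. Asymptotically E[X] ~ (c³/6)·n^{3(1−α)} = (7³/6)·n^{-1.5} → 0, so by Markov's inequality G has no triangles w.h.p.

E[X] ≈ 0.1362; in regime p = Θ(1/n^{3/2}) E[X] tends to 0 (below the triangle threshold p ~ 1/n).


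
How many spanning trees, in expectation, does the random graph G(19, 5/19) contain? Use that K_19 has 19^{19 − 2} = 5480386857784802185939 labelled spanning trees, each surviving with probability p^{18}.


K_19 has 19^{19 − 2} = 5480386857784802185939 labelled spanning trees.
For each such spanning tree H, let X_H = 1 if all 18 edges of H are present in G. Then P[X_H = 1] = p^{18} = (5/19)^{18} = 3814697265625/104127350297911241532841.
Summing the indicators: E[X] = Σ_H E[X_H] = 5480386857784802185939 · p^{18} = 5480386857784802185939 · 3814697265625/104127350297911241532841 = 3814697265625/19.
Numerically: E[X] ≈ 2.008e+11.

E[X] = 5480386857784802185939 · (5/19)^{18} = 3814697265625/19 ≈ 2.008e+11.


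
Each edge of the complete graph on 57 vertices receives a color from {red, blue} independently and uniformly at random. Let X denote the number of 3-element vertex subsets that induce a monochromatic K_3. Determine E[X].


Let X = Σ_S X_S over the C(57, 3) = 29260 subsets S of size 3, where X_S = 1 if the K_3 on S is monochromatic.
For a fixed S, the K_3 on S has C(3, 2) = 3 edges. P[all 3 edges red] = (1/2)^3, and likewise for blue, so P[monochromatic] = 2·(1/2)^3 = 2^{1 − 3} = 1/4.
By linearity: E[X] = C(57, 3) · 2^{1 − 3} = 29260 · 1/4 = 7315.
Numerically: E[X] ≈ 7315.00000.

E[X] = C(57,3)·2^(1−C(3,2)) = 7315 ≈ 7315.00000.


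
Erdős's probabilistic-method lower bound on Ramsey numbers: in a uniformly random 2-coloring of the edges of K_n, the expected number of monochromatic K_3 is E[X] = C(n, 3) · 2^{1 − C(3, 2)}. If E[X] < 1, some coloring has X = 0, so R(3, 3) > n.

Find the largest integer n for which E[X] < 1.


We need C(n, 3) · 2^{1 − 3} < 1, i.e. C(n, 3) < 2^{3 − 1} = 4.
Check values of n near the boundary:
  n = 3: C(3, 3) = 1; 1 < 4? YES
  n = 4: C(4, 3) = 4; 4 < 4? NO
The largest n with C(n, 3) < 4 is n = 3 (where E[X] = 1/4 ≈ 0.250000). Hence R(3, 3) > 3, i.e. R(3, 3) ≥ 4.

Largest n = 3; hence R(3, 3) > 3.


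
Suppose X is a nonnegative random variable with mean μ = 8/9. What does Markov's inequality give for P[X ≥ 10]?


μ = E[X] = 8/9, a = 10.
Markov: P[X ≥ 10] ≤ μ/a = (8/9)/10 = 4/45.
Numerically: ≈ 0.0889.
(Since a = 10 > μ = 0.8889, the bound 4/45 is < 1 and informative.)

P[X ≥ 10] ≤ 4/45 ≈ 0.0889.


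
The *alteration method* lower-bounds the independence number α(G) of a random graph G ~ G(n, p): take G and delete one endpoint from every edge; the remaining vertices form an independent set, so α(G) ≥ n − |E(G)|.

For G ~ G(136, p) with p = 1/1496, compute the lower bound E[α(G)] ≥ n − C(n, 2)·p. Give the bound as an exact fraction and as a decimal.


E[|E(G)|] = C(136, 2)·p = 9180 · (1/1496) = 135/22.
E[α(G)] ≥ n − E[|E(G)|] = 136 − 135/22 = 2857/22.
Numerically: ≈ 129.86364.
(This is only a lower bound; the true E[α(G)] may be larger.)

E[α(G)] ≥ 2857/22 ≈ 129.86364.


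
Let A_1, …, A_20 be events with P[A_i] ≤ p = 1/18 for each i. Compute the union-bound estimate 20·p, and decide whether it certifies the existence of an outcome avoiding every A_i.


Union bound: P[∪_{i=1}^{20} A_i] ≤ Σ_i P[A_i] ≤ 20·p = 20·(1/18) = 10/9.
Numerically: 10/9 ≈ 1.1111111.
Is 10/9 < 1? NO.
Since the bound 10/9 is ≥ 1, the union bound is uninformative here; it does NOT by itself certify existence.

20·p = 10/9 ≈ 1.1111111; existence NOT certified by the union bound.


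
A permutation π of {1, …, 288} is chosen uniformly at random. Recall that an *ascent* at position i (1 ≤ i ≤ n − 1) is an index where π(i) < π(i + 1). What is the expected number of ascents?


Write X = Σ X_I over i = 1, …, 287, with X_I the indicator of one ascent.
There are 287 indicators.
For each fixed i, the pair (π(i), π(i+1)) is a uniformly random ordered pair of distinct values from {1, …, 288}; by symmetry P[π(i) < π(i+1)] = 1/2.
By linearity: E[X] = 287 · (1/2) = (288 − 1) · (1/2) = 287/2 ≈ 143.500.

E[X] = 287/2 = 143.500.


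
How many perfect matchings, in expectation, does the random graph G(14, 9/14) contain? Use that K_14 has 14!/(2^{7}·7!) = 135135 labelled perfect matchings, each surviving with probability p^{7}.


K_14 has 14!/(2^{7}·7!) = 135135 labelled perfect matchings.
For each such perfect matching H, let X_H = 1 if all 7 edges of H are present in G. Then P[X_H = 1] = p^{7} = (9/14)^{7} = 4782969/105413504.
By linearity of expectation: E[X] = Σ_H E[X_H] = 135135 · p^{7} = 135135 · 4782969/105413504 = 92335216545/15059072.
Numerically: E[X] ≈ 6131.53.

E[X] = 135135 · (9/14)^{7} = 92335216545/15059072 ≈ 6131.53.


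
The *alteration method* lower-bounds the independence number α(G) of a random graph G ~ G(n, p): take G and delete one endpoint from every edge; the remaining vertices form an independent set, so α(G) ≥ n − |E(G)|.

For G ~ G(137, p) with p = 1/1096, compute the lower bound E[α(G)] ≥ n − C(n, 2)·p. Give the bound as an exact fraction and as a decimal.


E[|E(G)|] = C(137, 2)·p = 9316 · (1/1096) = 17/2.
E[α(G)] ≥ n − E[|E(G)|] = 137 − 17/2 = 257/2.
Numerically: ≈ 128.500.
(This is only a lower bound; the true E[α(G)] may be larger.)

E[α(G)] ≥ 257/2 ≈ 128.500.


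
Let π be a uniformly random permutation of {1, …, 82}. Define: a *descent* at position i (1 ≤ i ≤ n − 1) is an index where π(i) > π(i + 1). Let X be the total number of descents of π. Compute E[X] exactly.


Write X = Σ X_I over i = 1, …, 81, with X_I the indicator of one descent.
There are 81 indicators.
For each fixed i, the pair (π(i), π(i+1)) is a uniformly random ordered pair of distinct values from {1, …, 82}; by symmetry P[π(i) > π(i+1)] = 1/2.
By linearity: E[X] = 81 · (1/2) = (82 − 1) · (1/2) = 81/2 ≈ 40.500.

E[X] = 81/2 = 40.500.


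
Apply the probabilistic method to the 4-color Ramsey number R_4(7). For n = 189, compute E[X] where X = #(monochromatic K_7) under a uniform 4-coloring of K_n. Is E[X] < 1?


E[X] = C(189, 7) · 4^{1 − 21} = 1527510868092 · 4^{−20} = 1527510868092/1099511627776.
As a reduced fraction: E[X] = 381877717023/274877906944 ≈ 1.3893.
Is E[X] < 1? NO.
Since E[X] ≥ 1, the first-moment bound is inconclusive at n = 189; it does NOT by itself certify R_4(7) > 189.

E[X] = 381877717023/274877906944 ≈ 1.3893; E[X] ≥ 1; first-moment method inconclusive here.


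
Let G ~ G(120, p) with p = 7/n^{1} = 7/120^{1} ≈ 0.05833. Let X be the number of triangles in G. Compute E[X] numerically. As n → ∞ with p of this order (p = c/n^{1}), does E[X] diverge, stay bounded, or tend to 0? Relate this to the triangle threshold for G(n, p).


Number of potential triangles: C(120, 3) = 280840.
Each occurs with probability p³ ≈ (0.05833)³ ≈ 1.984954e-04.
By linearity: E[X] = C(120, 3)·p³ ≈ 280840 · 1.984954e-04 ≈ 55.7454.
Here α = 1, so p = 7/n is exactly at the triangle threshold p ~ 1/n. Asymptotically E[X] → c³/6 = 7³/6 = 343/6 ≈ 57.1667, a bounded constant. In this regime the triangle count is asymptotically Poisson(c³/6).

E[X] ≈ 55.7454; in regime p = Θ(1/n^{1}) E[X] stays bounded (at the triangle threshold p ~ 1/n).


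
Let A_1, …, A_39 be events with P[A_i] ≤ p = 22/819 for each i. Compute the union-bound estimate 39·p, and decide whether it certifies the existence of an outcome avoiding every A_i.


Union bound: P[∪_{i=1}^{39} A_i] ≤ Σ_i P[A_i] ≤ 39·p = 39·(22/819) = 22/21.
Numerically: 22/21 ≈ 1.047619.
Is 22/21 < 1? NO.
Since the bound 22/21 is ≥ 1, the union bound is uninformative here; it does NOT by itself certify existence.

39·p = 22/21 ≈ 1.047619; existence NOT certified by the union bound.


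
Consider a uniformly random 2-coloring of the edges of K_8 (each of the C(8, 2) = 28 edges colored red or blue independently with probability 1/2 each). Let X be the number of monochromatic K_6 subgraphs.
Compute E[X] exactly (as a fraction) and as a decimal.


Let X = Σ_S X_S over the C(8, 6) = 28 subsets S of size 6, where X_S = 1 if the K_6 on S is monochromatic.
For a fixed S, the K_6 on S has C(6, 2) = 15 edges. P[all 15 edges red] = (1/2)^15, and likewise for blue, so P[monochromatic] = 2·(1/2)^15 = 2^{1 − 15} = 1/16384.
Summing: E[X] = C(8, 6) · 2^{1 − 15} = 28 · 1/16384 = 7/4096.
Numerically: E[X] ≈ 0.002.

E[X] = C(8,6)·2^(1−C(6,2)) = 7/4096 ≈ 0.002.


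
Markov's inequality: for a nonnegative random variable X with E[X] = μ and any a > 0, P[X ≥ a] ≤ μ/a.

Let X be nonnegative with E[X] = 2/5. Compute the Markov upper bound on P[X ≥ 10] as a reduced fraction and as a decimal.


μ = E[X] = 2/5, a = 10.
Markov: P[X ≥ 10] ≤ μ/a = (2/5)/10 = 1/25.
Numerically: ≈ 0.040000.
(Since a = 10 > μ = 0.400000, the bound 1/25 is < 1 and informative.)

P[X ≥ 10] ≤ 1/25 ≈ 0.040000.


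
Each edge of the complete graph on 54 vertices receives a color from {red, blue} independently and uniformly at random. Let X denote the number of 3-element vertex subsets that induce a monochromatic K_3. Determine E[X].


Let X = Σ_S X_S over the C(54, 3) = 24804 subsets S of size 3, where X_S = 1 if the K_3 on S is monochromatic.
For a fixed S, the K_3 on S has C(3, 2) = 3 edges. P[all 3 edges red] = (1/2)^3, and likewise for blue, so P[monochromatic] = 2·(1/2)^3 = 2^{1 − 3} = 1/4.
By linearity of expectation: E[X] = C(54, 3) · 2^{1 − 3} = 24804 · 1/4 = 6201.
Numerically: E[X] ≈ 6201.000000.

E[X] = C(54,3)·2^(1−C(3,2)) = 6201 ≈ 6201.000000.


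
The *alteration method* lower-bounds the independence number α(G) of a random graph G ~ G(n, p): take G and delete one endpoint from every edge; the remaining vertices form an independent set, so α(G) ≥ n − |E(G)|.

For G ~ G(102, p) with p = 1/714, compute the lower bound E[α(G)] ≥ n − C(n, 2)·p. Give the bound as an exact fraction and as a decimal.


E[|E(G)|] = C(102, 2)·p = 5151 · (1/714) = 101/14.
E[α(G)] ≥ n − E[|E(G)|] = 102 − 101/14 = 1327/14.
Numerically: ≈ 94.786.
(This is only a lower bound; the true E[α(G)] may be larger.)

E[α(G)] ≥ 1327/14 ≈ 94.786.


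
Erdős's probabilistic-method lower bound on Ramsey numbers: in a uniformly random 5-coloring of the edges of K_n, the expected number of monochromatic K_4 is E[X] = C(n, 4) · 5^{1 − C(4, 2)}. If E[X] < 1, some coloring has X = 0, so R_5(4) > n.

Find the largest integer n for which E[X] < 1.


We need C(n, 4) · 5^{1 − 6} < 1, i.e. C(n, 4) < 5^{6 − 1} = 3125.
Check values of n near the boundary:
  n = 17: C(17, 4) = 2380; 2380 < 3125? YES
  n = 18: C(18, 4) = 3060; 3060 < 3125? YES
  n = 19: C(19, 4) = 3876; 3876 < 3125? NO
The largest n with C(n, 4) < 3125 is n = 18 (where E[X] = 612/625 ≈ 0.979200). Hence R_5(4) > 18, i.e. R_5(4) ≥ 19.

Largest n = 18; hence R_5(4) > 18.


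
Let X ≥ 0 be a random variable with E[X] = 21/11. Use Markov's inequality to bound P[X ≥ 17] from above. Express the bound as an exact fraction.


μ = E[X] = 21/11, a = 17.
Markov: P[X ≥ 17] ≤ μ/a = (21/11)/17 = 21/187.
Numerically: ≈ 0.112299.
(Since a = 17 > μ = 1.909091, the bound 21/187 is < 1 and informative.)

P[X ≥ 17] ≤ 21/187 ≈ 0.112299.


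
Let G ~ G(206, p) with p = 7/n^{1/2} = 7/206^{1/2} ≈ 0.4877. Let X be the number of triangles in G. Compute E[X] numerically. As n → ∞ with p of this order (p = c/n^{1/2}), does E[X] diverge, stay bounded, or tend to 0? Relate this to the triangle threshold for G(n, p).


Number of potential triangles: C(206, 3) = 1435820.
Each occurs with probability p³ ≈ (0.4877)³ ≈ 1.160094e-01.
By linearity: E[X] = C(206, 3)·p³ ≈ 1435820 · 1.160094e-01 ≈ 166568.6585.
Since α = 1/2 < 1, p = c/n^{1/2} ≫ 1/n is above the triangle threshold p ~ 1/n. Asymptotically E[X] ~ (c³/6)·n^{3(1−α)} = (7³/6)·n^{1.5} → ∞; triangles are abundant w.h.p.

E[X] ≈ 166568.6585; in regime p = Θ(1/n^{1/2}) E[X] diverges (above the triangle threshold p ~ 1/n).


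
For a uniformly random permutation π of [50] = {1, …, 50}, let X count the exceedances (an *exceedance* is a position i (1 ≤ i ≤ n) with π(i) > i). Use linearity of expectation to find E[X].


Write X = Σ_{i=1}^{50} X_i, where X_i = 1_{π(i) > i}.
For each fixed i, π(i) is uniform over {1, …, 50} (marginal of a uniform permutation), so P[π(i) > i] = (n − i)/n. Summing: Σ_{i=1}^{50} (n − i)/n = (0 + 1 + … + 49)/50 = 50(50 − 1)/(2·50) = (50 − 1)/2.
Hence E[X] = Σ_{i=1}^{50} (50 − i)/50 = 49/2 ≈ 24.500000.

E[X] = 49/2 = 24.500000.


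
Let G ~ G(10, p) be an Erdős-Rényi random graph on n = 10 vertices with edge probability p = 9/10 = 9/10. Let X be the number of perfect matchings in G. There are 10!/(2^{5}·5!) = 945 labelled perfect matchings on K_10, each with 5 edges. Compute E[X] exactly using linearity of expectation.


K_10 has 10!/(2^{5}·5!) = 945 labelled perfect matchings.
For each such perfect matching H, let X_H = 1 if all 5 edges of H are present in G. Then P[X_H = 1] = p^{5} = (9/10)^{5} = 59049/100000.
By linearity of expectation: E[X] = Σ_H E[X_H] = 945 · p^{5} = 945 · 59049/100000 = 11160261/20000.
Numerically: E[X] ≈ 558.01.

E[X] = 945 · (9/10)^{5} = 11160261/20000 ≈ 558.01.


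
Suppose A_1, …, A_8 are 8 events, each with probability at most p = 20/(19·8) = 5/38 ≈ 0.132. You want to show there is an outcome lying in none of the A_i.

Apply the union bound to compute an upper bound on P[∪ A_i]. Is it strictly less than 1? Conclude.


Union bound: P[∪_{i=1}^{8} A_i] ≤ Σ_i P[A_i] ≤ 8·p = 8·(5/38) = 20/19.
Numerically: 20/19 ≈ 1.053.
Is 20/19 < 1? NO.
Since the bound 20/19 is ≥ 1, the union bound is uninformative here; it does NOT by itself certify existence.

8·p = 20/19 ≈ 1.053; existence NOT certified by the union bound.


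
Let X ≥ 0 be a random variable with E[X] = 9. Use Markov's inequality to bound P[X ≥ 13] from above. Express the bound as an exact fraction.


μ = E[X] = 9, a = 13.
Markov: P[X ≥ 13] ≤ μ/a = (9)/13 = 9/13.
Numerically: ≈ 0.692308.
(Since a = 13 > μ = 9.000000, the bound 9/13 is < 1 and informative.)

P[X ≥ 13] ≤ 9/13 ≈ 0.692308.


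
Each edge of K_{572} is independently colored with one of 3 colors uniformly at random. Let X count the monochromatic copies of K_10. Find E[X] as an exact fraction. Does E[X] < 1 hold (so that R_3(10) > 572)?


E[X] = C(572, 10) · 3^{1 − 45} = 954640815642161682606 · 3^{−44} = 954640815642161682606/984770902183611232881.
As a reduced fraction: E[X] = 106071201738017964734/109418989131512359209 ≈ 0.9694040.
Is E[X] < 1? YES.
Since E[X] < 1, there exists a 3-coloring of K_{572} with no monochromatic K_10; hence R_3(10) > 572.

E[X] = 106071201738017964734/109418989131512359209 ≈ 0.9694040; E[X] < 1, so R_3(10) > 572.


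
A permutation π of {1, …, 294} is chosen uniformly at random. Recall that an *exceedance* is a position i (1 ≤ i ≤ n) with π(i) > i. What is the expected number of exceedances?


Write X = Σ_{i=1}^{294} X_i, where X_i = 1_{π(i) > i}.
For each fixed i, π(i) is uniform over {1, …, 294} (marginal of a uniform permutation), so P[π(i) > i] = (n − i)/n. Summing: Σ_{i=1}^{294} (n − i)/n = (0 + 1 + … + 293)/294 = 294(294 − 1)/(2·294) = (294 − 1)/2.
Hence E[X] = Σ_{i=1}^{294} (294 − i)/294 = 293/2 ≈ 146.500.

E[X] = 293/2 = 146.500.


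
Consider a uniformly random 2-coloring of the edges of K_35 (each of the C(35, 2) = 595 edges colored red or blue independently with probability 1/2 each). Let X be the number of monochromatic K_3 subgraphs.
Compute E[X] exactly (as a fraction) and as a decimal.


Let X = Σ_S X_S over the C(35, 3) = 6545 subsets S of size 3, where X_S = 1 if the K_3 on S is monochromatic.
For a fixed S, the K_3 on S has C(3, 2) = 3 edges. P[all 3 edges red] = (1/2)^3, and likewise for blue, so P[monochromatic] = 2·(1/2)^3 = 2^{1 − 3} = 1/4.
Summing: E[X] = C(35, 3) · 2^{1 − 3} = 6545 · 1/4 = 6545/4.
Numerically: E[X] ≈ 1636.25000.

E[X] = C(35,3)·2^(1−C(3,2)) = 6545/4 ≈ 1636.25000.


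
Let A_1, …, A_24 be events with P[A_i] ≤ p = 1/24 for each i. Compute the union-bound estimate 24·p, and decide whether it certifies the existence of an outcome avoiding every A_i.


Union bound: P[∪_{i=1}^{24} A_i] ≤ Σ_i P[A_i] ≤ 24·p = 24·(1/24) = 1.
Numerically: 1 ≈ 1.000.
Is 1 < 1? NO.
Since the bound 1 is ≥ 1, the union bound is uninformative here; it does NOT by itself certify existence.

24·p = 1 ≈ 1.000; existence NOT certified by the union bound.


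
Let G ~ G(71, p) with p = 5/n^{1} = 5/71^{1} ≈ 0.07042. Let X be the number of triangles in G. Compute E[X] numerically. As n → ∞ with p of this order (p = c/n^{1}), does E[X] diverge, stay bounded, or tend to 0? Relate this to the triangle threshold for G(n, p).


Number of potential triangles: C(71, 3) = 57155.
Each occurs with probability p³ ≈ (0.07042)³ ≈ 3.492488e-04.
By linearity: E[X] = C(71, 3)·p³ ≈ 57155 · 3.492488e-04 ≈ 19.9613.
Here α = 1, so p = 5/n is exactly at the triangle threshold p ~ 1/n. Asymptotically E[X] → c³/6 = 5³/6 = 125/6 ≈ 20.8333, a bounded constant. In this regime the triangle count is asymptotically Poisson(c³/6).

E[X] ≈ 19.9613; in regime p = Θ(1/n^{1}) E[X] stays bounded (at the triangle threshold p ~ 1/n).


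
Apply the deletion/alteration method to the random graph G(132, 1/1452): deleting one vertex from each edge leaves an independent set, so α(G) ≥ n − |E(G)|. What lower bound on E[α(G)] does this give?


E[|E(G)|] = C(132, 2)·p = 8646 · (1/1452) = 131/22.
E[α(G)] ≥ n − E[|E(G)|] = 132 − 131/22 = 2773/22.
Numerically: ≈ 126.045455.
(This is only a lower bound; the true E[α(G)] may be larger.)

E[α(G)] ≥ 2773/22 ≈ 126.045455.


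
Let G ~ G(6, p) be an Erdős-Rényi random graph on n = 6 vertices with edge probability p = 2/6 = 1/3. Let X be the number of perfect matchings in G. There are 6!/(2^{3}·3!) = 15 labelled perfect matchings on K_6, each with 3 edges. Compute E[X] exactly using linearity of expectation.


K_6 has 6!/(2^{3}·3!) = 15 labelled perfect matchings.
For each such perfect matching H, let X_H = 1 if all 3 edges of H are present in G. Then P[X_H = 1] = p^{3} = (1/3)^{3} = 1/27.
By linearity: E[X] = Σ_H E[X_H] = 15 · p^{3} = 15 · 1/27 = 5/9.
Numerically: E[X] ≈ 0.55556.

E[X] = 15 · (1/3)^{3} = 5/9 ≈ 0.55556.


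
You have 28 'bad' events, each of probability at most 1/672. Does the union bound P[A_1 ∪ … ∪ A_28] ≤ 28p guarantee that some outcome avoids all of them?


Union bound: P[∪_{i=1}^{28} A_i] ≤ Σ_i P[A_i] ≤ 28·p = 28·(1/672) = 1/24.
Numerically: 1/24 ≈ 0.04167.
Is 1/24 < 1? YES.
Since P[∪ A_i] ≤ 1/24 < 1, the complement has P[∩ A_i^c] ≥ 1 − 1/24 = 23/24 > 0, so some outcome avoids every A_i.

28·p = 1/24 ≈ 0.04167; existence CERTIFIED by the union bound.


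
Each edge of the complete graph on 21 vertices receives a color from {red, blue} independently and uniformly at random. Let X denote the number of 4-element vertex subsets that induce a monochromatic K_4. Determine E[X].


Let X = Σ_S X_S over the C(21, 4) = 5985 subsets S of size 4, where X_S = 1 if the K_4 on S is monochromatic.
For a fixed S, the K_4 on S has C(4, 2) = 6 edges. P[all 6 edges red] = (1/2)^6, and likewise for blue, so P[monochromatic] = 2·(1/2)^6 = 2^{1 − 6} = 1/32.
By linearity of expectation: E[X] = C(21, 4) · 2^{1 − 6} = 5985 · 1/32 = 5985/32.
Numerically: E[X] ≈ 187.03125.

E[X] = C(21,4)·2^(1−C(4,2)) = 5985/32 ≈ 187.03125.


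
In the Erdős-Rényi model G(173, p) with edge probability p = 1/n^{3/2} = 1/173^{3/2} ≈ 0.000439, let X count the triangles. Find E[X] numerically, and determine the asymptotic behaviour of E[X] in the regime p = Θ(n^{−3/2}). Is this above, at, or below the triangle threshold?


Number of potential triangles: C(173, 3) = 848046.
Each occurs with probability p³ ≈ (0.000439)³ ≈ 8.48775e-11.
By linearity: E[X] = C(173, 3)·p³ ≈ 848046 · 8.48775e-11 ≈ 0.000.
Since α = 3/2 > 1, p = c/n^{3/2} = o(1/n) is below the triangle threshold p ~ 1/n. Asymptotically E[X] ~ (c³/6)·n^{3(1−α)} = (1³/6)·n^{-1.5} → 0, so by Markov's inequality G has no triangles w.h.p.

E[X] ≈ 0.000; in regime p = Θ(1/n^{3/2}) E[X] tends to 0 (below the triangle threshold p ~ 1/n).


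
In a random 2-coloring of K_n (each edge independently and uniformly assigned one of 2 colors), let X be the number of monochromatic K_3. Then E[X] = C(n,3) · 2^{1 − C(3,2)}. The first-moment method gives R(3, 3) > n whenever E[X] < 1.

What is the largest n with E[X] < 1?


We need C(n, 3) · 2^{1 − 3} < 1, i.e. C(n, 3) < 2^{3 − 1} = 4.
Check values of n near the boundary:
  n = 3: C(3, 3) = 1; 1 < 4? YES
  n = 4: C(4, 3) = 4; 4 < 4? NO
The largest n with C(n, 3) < 4 is n = 3 (where E[X] = 1/4 ≈ 0.2500). Hence R(3, 3) > 3, i.e. R(3, 3) ≥ 4.

Largest n = 3; hence R(3, 3) > 3.


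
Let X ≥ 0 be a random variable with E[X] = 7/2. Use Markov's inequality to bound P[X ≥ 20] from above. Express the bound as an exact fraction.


μ = E[X] = 7/2, a = 20.
Markov: P[X ≥ 20] ≤ μ/a = (7/2)/20 = 7/40.
Numerically: ≈ 0.1750.
(Since a = 20 > μ = 3.5000, the bound 7/40 is < 1 and informative.)

P[X ≥ 20] ≤ 7/40 ≈ 0.1750.


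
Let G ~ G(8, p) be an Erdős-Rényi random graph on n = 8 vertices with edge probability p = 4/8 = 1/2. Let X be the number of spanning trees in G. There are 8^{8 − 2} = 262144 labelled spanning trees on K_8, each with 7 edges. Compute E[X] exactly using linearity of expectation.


K_8 has 8^{8 − 2} = 262144 labelled spanning trees.
For each such spanning tree H, let X_H = 1 if all 7 edges of H are present in G. Then P[X_H = 1] = p^{7} = (1/2)^{7} = 1/128.
By linearity: E[X] = Σ_H E[X_H] = 262144 · p^{7} = 262144 · 1/128 = 2048.
Numerically: E[X] ≈ 2048.

E[X] = 262144 · (1/2)^{7} = 2048 ≈ 2048.
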